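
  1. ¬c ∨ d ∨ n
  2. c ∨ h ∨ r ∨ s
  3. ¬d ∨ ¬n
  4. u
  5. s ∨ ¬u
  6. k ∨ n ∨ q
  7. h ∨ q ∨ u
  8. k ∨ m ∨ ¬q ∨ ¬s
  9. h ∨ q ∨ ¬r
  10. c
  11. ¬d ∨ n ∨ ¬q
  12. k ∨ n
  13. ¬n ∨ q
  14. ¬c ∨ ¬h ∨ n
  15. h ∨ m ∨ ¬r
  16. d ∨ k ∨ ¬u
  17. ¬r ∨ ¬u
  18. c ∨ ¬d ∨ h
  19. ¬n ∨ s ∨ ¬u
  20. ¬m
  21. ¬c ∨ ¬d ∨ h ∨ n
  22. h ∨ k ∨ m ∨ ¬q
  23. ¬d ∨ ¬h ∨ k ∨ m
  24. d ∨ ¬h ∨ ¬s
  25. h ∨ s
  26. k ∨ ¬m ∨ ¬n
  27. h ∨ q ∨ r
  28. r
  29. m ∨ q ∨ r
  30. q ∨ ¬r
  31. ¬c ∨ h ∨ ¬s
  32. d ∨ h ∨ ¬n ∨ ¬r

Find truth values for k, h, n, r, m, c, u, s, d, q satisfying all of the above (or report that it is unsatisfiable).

UNSATISFIABLE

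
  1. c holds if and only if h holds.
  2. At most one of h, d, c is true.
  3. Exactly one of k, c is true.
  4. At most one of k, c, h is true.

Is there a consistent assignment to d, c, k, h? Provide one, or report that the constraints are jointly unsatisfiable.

d=F, c=F, k=T, h=F

  (1) c=F, h=F — same ✓
  (2) {h, d, c}: 0 true — at most one ✓
  (3) {k, c}: 1 true — exactly one ✓
  (4) {k, c, h}: 1 true — at most one ✓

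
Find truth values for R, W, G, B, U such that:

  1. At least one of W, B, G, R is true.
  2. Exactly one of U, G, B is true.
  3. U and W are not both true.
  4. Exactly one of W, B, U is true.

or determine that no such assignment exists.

R=F, W=T, G=T, B=F, U=F

  (1) {W, B, G, R}: 2 true — at least one ✓
  (2) {U, G, B}: 1 true — exactly one ✓
  (3) U=F, W=T — not both ✓
  (4) {W, B, U}: 1 true — exactly one ✓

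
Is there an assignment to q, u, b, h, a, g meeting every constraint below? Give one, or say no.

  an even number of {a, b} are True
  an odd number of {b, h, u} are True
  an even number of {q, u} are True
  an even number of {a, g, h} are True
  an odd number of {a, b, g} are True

q = False, u = False, b = False, h = True, a = False, g = True

{a, b}: 0 true → even ✓
{b, h, u}: 1 true → odd ✓
{q, u}: 0 true → even ✓
{a, g, h}: 2 true → even ✓
{a, b, g}: 1 true → odd ✓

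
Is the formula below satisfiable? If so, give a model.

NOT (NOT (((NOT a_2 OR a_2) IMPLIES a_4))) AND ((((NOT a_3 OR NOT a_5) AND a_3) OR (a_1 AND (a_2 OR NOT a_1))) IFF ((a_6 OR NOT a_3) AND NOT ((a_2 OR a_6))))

a_1 = False, a_2 = False, a_3 = True, a_4 = True, a_5 = True, a_6 = False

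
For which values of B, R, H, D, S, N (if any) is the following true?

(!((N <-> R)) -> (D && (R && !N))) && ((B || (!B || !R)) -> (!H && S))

B: False; R: True; H: False; D: True; S: True; N: True

  !((N <-> R)) -> (D && (R && !N)) = True
    !((N <-> R)) = False
      N <-> R = True
    D && (R && !N) = False
      R && !N = False
        !N = False
  (B || (!B || !R)) -> (!H && S) = True
    B || (!B || !R) = True
      !B || !R = True
        !B = True
        !R = False
    !H && S = True
      !H = True
Both conjuncts True, so the formula holds.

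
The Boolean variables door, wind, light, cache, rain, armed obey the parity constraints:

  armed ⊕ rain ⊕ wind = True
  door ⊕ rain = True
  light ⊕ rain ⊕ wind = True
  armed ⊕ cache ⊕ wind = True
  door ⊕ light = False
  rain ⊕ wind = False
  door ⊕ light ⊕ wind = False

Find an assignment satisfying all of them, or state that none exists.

door: True, wind: False, light: True, cache: False, rain: False, armed: True

armed ⊕ rain ⊕ wind = T ⊕ F ⊕ F = True ✓
door ⊕ rain = T ⊕ F = True ✓
light ⊕ rain ⊕ wind = T ⊕ F ⊕ F = True ✓
armed ⊕ cache ⊕ wind = T ⊕ F ⊕ F = True ✓
door ⊕ light = T ⊕ T = False ✓
rain ⊕ wind = F ⊕ F = False ✓
door ⊕ light ⊕ wind = T ⊕ T ⊕ F = False ✓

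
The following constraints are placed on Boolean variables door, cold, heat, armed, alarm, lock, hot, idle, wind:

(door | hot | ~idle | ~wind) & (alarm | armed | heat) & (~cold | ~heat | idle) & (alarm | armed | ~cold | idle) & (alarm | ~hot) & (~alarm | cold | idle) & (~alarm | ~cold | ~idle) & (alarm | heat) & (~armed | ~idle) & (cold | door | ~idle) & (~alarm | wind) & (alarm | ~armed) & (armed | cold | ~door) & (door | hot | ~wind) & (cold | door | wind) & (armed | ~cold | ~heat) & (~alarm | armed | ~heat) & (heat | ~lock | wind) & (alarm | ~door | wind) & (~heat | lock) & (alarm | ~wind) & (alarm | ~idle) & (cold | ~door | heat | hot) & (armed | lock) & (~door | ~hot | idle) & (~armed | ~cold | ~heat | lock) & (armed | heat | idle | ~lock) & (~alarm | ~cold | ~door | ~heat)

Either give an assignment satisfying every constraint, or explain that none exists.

door: True; cold: True; heat: False; armed: True; alarm: True; lock: True; hot: False; idle: False; wind: True

Set door = True.
Try cold = False:
  (armed | cold | ~door) forces armed = True.
  (~armed | ~idle) forces idle = False.
  (~alarm | cold | idle) forces alarm = False.
  clause (alarm | ~armed) is falsified — backtrack.
So cold = True.
Set heat = False.
  then (alarm | heat) forces alarm = True.
  then (~alarm | wind) forces wind = True.
  then (~alarm | ~cold | ~idle) forces idle = False.
  then (~door | ~hot | idle) forces hot = False.
Set armed = True.
Set lock = True.
All clauses satisfied.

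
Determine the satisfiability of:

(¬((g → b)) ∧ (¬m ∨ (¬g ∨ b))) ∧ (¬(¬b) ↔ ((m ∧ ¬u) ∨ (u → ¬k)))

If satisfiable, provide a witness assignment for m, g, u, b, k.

m = False, g = True, u = True, b = False, k = True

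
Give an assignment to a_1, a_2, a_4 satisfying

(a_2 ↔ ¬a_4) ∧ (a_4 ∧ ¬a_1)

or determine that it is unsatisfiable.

a_1 = False; a_2 = False; a_4 = True

  a_2 ↔ ¬a_4 = True
    ¬a_4 = False
  a_4 ∧ ¬a_1 = True
    ¬a_1 = True
Both conjuncts True, so the formula holds.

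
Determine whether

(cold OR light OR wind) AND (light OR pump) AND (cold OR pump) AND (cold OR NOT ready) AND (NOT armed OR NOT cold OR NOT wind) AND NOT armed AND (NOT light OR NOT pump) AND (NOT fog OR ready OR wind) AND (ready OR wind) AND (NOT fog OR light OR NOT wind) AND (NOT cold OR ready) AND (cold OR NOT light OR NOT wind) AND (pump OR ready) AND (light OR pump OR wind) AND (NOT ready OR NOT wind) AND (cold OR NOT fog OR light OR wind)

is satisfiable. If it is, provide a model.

ready: False, light: False, armed: False, wind: True, cold: False, fog: False, pump: True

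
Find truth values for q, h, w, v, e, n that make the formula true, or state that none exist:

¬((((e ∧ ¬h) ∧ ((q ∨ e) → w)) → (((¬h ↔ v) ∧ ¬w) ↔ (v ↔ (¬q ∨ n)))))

q = False, h = False, w = True, v = True, e = True, n = True

  ¬((((e ∧ ¬h) ∧ ((q ∨ e) → w)) → (((¬h ↔ v) ∧ ¬w) ↔ (v ↔ (¬q ∨ n))))) = True
    ((e ∧ ¬h) ∧ ((q ∨ e) → w)) → (((¬h ↔ v) ∧ ¬w) ↔ (v ↔ (¬q ∨ n))) = False
      (e ∧ ¬h) ∧ ((q ∨ e) → w) = True
        e ∧ ¬h = True
          ¬h = True
        (q ∨ e) → w = True
          q ∨ e = True
      ((¬h ↔ v) ∧ ¬w) ↔ (v ↔ (¬q ∨ n)) = False
        (¬h ↔ v) ∧ ¬w = False
          ¬h ↔ v = True
            ¬h = True
          ¬w = False
        v ↔ (¬q ∨ n) = True
          ¬q ∨ n = True
            ¬q = True
The formula evaluates to True.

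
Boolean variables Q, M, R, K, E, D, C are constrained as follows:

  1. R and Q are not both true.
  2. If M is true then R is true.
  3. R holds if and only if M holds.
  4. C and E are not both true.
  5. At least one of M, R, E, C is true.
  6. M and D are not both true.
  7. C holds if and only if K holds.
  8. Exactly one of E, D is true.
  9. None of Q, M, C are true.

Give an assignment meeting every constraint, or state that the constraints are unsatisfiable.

Q = False, M = False, R = False, K = False, E = True, D = False, C = False

  (1) R=F, Q=F — not both ✓
  (2) M=F ⇒ R: vacuous ✓
  (3) R=F, M=F — same ✓
  (4) C=F, E=T — not both ✓
  (5) {M, R, E, C}: 1 true — at least one ✓
  (6) M=F, D=F — not both ✓
  (7) C=F, K=F — same ✓
  (8) {E, D}: 1 true — exactly one ✓
  (9) {Q, M, C}: 0 true — none ✓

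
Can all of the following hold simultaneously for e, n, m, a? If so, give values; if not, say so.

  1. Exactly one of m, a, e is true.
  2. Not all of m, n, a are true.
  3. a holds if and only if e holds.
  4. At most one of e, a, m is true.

e = False; n = False; m = True; a = False

  (1) {m, a, e}: 1 true — exactly one ✓
  (2) {m, n, a}: 1/3 true — not all ✓
  (3) a=F, e=F — same ✓
  (4) {e, a, m}: 1 true — at most one ✓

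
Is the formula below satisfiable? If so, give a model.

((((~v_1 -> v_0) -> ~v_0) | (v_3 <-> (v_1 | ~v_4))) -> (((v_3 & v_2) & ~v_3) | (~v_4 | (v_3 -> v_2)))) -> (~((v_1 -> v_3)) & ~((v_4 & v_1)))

v_0: True, v_1: True, v_2: False, v_3: False, v_4: False

  ((((~v_1 -> v_0) -> ~v_0) | (v_3 <-> (v_1 | ~v_4))) -> (((v_3 & v_2) & ~v_3) | (~v_4 | (v_3 -> v_2)))) -> (~((v_1 -> v_3)) & ~((v_4 & v_1))) = True
    (((~v_1 -> v_0) -> ~v_0) | (v_3 <-> (v_1 | ~v_4))) -> (((v_3 & v_2) & ~v_3) | (~v_4 | (v_3 -> v_2))) = True
      ((~v_1 -> v_0) -> ~v_0) | (v_3 <-> (v_1 | ~v_4)) = False
        (~v_1 -> v_0) -> ~v_0 = False
          ~v_1 -> v_0 = True
            ~v_1 = False
          ~v_0 = False
        v_3 <-> (v_1 | ~v_4) = False
          v_1 | ~v_4 = True
            ~v_4 = True
      ((v_3 & v_2) & ~v_3) | (~v_4 | (v_3 -> v_2)) = True
        (v_3 & v_2) & ~v_3 = False
          v_3 & v_2 = False
          ~v_3 = True
        ~v_4 | (v_3 -> v_2) = True
          ~v_4 = True
          v_3 -> v_2 = True
    ~((v_1 -> v_3)) & ~((v_4 & v_1)) = True
      ~((v_1 -> v_3)) = True
        v_1 -> v_3 = False
      ~((v_4 & v_1)) = True
        v_4 & v_1 = False
The formula evaluates to True.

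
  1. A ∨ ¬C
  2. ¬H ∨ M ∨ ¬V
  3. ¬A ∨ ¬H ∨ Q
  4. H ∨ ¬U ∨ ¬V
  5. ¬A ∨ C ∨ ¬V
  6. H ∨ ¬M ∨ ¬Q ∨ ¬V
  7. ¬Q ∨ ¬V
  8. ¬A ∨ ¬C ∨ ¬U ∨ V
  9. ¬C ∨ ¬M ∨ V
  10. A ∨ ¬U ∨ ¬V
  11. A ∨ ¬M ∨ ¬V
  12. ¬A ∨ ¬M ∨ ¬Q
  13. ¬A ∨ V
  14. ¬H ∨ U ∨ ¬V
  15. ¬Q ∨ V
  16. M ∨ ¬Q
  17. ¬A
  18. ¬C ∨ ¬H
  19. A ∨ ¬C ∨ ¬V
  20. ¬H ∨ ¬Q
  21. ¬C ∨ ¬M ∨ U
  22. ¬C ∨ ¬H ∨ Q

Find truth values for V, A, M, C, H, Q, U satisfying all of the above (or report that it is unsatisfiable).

V = False, A = False, M = True, C = False, H = True, Q = False, U = False

Unit clause (¬A) forces A = False.
In (A ∨ ¬C) only ¬C is left, so C = False.
Set V = False.
  then (¬Q ∨ V) forces Q = False.
Set M = True.
Set H = True.
Set U = False.
All clauses satisfied.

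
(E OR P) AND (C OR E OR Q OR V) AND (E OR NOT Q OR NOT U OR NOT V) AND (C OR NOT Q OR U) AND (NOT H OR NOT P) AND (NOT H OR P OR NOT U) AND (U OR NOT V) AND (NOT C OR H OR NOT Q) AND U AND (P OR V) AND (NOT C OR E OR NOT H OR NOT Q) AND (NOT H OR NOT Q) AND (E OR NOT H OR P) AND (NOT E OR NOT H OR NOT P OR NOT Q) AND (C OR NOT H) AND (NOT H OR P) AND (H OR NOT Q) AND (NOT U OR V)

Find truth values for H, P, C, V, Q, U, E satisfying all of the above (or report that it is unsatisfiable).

Unit clause (U) forces U = True.
In (NOT U OR V) only V is left, so V = True.
Try H = True:
  (NOT H OR NOT P) forces P = False.
  clause (NOT H OR P OR NOT U) is falsified — backtrack.
So H = False.
  then (H OR NOT Q) forces Q = False.
Set P = True.
Set C = False.
Set E = False.
All clauses satisfied.

H: False; P: True; C: False; V: True; Q: False; U: True; E: False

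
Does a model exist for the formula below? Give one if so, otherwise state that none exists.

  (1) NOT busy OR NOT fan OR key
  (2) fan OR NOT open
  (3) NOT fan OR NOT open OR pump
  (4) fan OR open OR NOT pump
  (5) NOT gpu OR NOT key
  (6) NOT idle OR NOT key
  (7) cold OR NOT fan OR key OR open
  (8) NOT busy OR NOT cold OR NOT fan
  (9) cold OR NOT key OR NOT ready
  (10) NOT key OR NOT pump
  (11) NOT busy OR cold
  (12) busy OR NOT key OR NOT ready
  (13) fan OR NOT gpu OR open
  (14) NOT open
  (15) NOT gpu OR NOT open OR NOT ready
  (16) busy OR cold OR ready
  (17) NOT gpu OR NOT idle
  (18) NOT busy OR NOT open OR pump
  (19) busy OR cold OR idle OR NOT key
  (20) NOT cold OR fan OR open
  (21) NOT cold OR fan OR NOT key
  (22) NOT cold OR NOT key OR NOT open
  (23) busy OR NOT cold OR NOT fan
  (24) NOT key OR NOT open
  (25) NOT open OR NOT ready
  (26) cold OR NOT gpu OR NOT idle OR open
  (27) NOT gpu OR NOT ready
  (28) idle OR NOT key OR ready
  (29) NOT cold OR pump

Unit clause (NOT open) forces open = False.
Try gpu = True:
  (NOT gpu OR NOT key) forces key = False.
  (fan OR NOT gpu OR open) forces fan = True.
  (NOT busy OR NOT fan OR key) forces busy = False.
  (cold OR NOT fan OR key OR open) forces cold = True.
  clause (busy OR NOT cold OR NOT fan) is falsified — backtrack.
So gpu = False.
Set busy = False.
Try cold = True:
  (NOT cold OR fan OR open) forces fan = True.
  clause (busy OR NOT cold OR NOT fan) is falsified — backtrack.
So cold = False.
  then (busy OR cold OR ready) forces ready = True.
  then (cold OR NOT key OR NOT ready) forces key = False.
  then (cold OR NOT fan OR key OR open) forces fan = False.
  then (fan OR open OR NOT pump) forces pump = False.
Set idle = False.
All clauses satisfied.

gpu: False; busy: False; cold: False; open: False; ready: True; pump: False; idle: False; key: False; fan: False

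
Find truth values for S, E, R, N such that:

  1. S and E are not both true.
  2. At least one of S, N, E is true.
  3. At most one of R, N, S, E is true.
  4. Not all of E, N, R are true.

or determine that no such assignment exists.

S = False; E = False; R = False; N = True

  (1) S=F, E=F — not both ✓
  (2) {S, N, E}: 1 true — at least one ✓
  (3) {R, N, S, E}: 1 true — at most one ✓
  (4) {E, N, R}: 1/3 true — not all ✓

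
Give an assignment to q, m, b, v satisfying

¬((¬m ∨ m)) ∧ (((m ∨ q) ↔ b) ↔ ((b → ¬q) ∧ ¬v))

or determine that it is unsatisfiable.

The conjunct ¬((¬m ∨ m)) is unsatisfiable on its own:
  m=F: evaluates to False.
  m=T: evaluates to False.
So the whole conjunction is unsatisfiable.

The formula is unsatisfiable.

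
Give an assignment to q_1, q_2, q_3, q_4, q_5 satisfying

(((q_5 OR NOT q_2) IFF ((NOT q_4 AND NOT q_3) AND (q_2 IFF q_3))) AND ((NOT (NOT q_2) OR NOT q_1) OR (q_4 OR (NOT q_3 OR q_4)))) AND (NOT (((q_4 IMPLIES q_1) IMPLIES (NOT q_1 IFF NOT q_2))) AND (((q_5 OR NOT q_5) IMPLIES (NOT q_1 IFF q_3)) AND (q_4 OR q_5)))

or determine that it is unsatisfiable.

q_1=T, q_2=F, q_3=F, q_4=F, q_5=T

  ((q_5 OR NOT q_2) IFF ((NOT q_4 AND NOT q_3) AND (q_2 IFF q_3))) AND ((NOT (NOT q_2) OR NOT q_1) OR (q_4 OR (NOT q_3 OR q_4))) = True
    (q_5 OR NOT q_2) IFF ((NOT q_4 AND NOT q_3) AND (q_2 IFF q_3)) = True
      q_5 OR NOT q_2 = True
        NOT q_2 = True
      (NOT q_4 AND NOT q_3) AND (q_2 IFF q_3) = True
        NOT q_4 AND NOT q_3 = True
          NOT q_4 = True
          NOT q_3 = True
        q_2 IFF q_3 = True
    (NOT (NOT q_2) OR NOT q_1) OR (q_4 OR (NOT q_3 OR q_4)) = True
      NOT (NOT q_2) OR NOT q_1 = False
        NOT (NOT q_2) = False
          NOT q_2 = True
        NOT q_1 = False
      q_4 OR (NOT q_3 OR q_4) = True
        NOT q_3 OR q_4 = True
          NOT q_3 = True
  NOT (((q_4 IMPLIES q_1) IMPLIES (NOT q_1 IFF NOT q_2))) AND (((q_5 OR NOT q_5) IMPLIES (NOT q_1 IFF q_3)) AND (q_4 OR q_5)) = True
    NOT (((q_4 IMPLIES q_1) IMPLIES (NOT q_1 IFF NOT q_2))) = True
      (q_4 IMPLIES q_1) IMPLIES (NOT q_1 IFF NOT q_2) = False
        q_4 IMPLIES q_1 = True
        NOT q_1 IFF NOT q_2 = False
          NOT q_1 = False
          NOT q_2 = True
    ((q_5 OR NOT q_5) IMPLIES (NOT q_1 IFF q_3)) AND (q_4 OR q_5) = True
      (q_5 OR NOT q_5) IMPLIES (NOT q_1 IFF q_3) = True
        q_5 OR NOT q_5 = True
          NOT q_5 = False
        NOT q_1 IFF q_3 = True
          NOT q_1 = False
      q_4 OR q_5 = True
Both conjuncts True, so the formula holds.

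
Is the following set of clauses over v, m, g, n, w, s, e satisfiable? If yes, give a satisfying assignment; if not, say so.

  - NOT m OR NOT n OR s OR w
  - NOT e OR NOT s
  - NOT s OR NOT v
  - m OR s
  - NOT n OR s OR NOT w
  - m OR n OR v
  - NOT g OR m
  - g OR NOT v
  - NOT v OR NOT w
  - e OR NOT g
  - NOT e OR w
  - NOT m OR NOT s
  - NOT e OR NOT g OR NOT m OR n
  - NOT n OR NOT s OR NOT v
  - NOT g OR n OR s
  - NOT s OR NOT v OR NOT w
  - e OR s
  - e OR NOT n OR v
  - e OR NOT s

Set v = False.
Set m = True.
  then (NOT m OR NOT s) forces s = False.
  then (e OR s) forces e = True.
  then (NOT e OR w) forces w = True.
  then (NOT n OR s OR NOT w) forces n = False.
  then (NOT e OR NOT g OR NOT m OR n) forces g = False.
All clauses satisfied.

v = False; m = True; g = False; n = False; w = True; s = False; e = True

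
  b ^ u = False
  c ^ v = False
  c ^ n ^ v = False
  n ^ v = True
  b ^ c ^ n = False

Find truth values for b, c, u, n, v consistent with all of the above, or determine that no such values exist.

b = True, c = True, u = True, n = False, v = True

b ^ u = T ^ T = False ✓
c ^ v = T ^ T = False ✓
c ^ n ^ v = T ^ F ^ T = False ✓
n ^ v = F ^ T = True ✓
b ^ c ^ n = T ^ T ^ F = False ✓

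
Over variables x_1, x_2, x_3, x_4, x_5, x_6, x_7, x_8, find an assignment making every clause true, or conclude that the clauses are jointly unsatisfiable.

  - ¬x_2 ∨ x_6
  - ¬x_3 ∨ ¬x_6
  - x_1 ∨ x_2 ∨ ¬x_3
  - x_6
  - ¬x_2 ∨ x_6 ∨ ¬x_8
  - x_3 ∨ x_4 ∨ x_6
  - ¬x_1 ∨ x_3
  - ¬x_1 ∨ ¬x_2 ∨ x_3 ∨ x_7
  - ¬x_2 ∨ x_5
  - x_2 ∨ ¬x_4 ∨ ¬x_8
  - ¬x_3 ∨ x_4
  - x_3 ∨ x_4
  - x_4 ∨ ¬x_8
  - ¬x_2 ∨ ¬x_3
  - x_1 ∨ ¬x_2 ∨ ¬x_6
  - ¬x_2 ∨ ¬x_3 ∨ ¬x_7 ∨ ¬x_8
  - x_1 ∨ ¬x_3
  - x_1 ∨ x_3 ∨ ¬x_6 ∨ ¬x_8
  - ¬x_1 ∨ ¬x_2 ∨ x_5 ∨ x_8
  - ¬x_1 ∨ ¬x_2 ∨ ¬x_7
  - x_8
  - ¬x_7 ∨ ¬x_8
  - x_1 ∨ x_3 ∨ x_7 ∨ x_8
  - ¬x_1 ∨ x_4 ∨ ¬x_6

Case x_8 = True:
  (x_6) forces x_6 = True.
  (¬x_3 ∨ ¬x_6) forces x_3 = False.
  (¬x_1 ∨ x_3) forces x_1 = False.
  Clause (x_1 ∨ x_3 ∨ ¬x_6 ∨ ¬x_8) is falsified — contradiction.
Case x_8 = False:
  Clause (x_8) is falsified — contradiction.
Both cases fail, so the formula is unsatisfiable.

No satisfying assignment exists.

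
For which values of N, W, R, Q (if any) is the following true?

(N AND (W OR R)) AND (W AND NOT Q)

N = True; W = True; R = False; Q = False

  N AND (W OR R) = True
    W OR R = True
  W AND NOT Q = True
    NOT Q = True
Both conjuncts True, so the formula holds.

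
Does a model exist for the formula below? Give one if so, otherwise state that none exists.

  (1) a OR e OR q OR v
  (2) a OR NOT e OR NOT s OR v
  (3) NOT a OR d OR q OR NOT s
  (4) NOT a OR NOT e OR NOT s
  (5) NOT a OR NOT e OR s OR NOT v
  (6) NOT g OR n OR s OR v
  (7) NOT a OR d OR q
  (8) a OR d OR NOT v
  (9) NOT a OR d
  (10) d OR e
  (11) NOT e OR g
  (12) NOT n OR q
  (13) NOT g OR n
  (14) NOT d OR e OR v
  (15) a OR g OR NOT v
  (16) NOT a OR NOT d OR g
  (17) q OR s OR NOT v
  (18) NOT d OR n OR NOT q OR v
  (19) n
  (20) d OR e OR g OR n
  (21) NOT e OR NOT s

q = True; e = False; g = True; n = True; a = False; s = True; d = True; v = True

Unit clause (n) forces n = True.
In (NOT n OR q) only q is left, so q = True.
Set e = False.
  then (d OR e) forces d = True.
  then (NOT d OR e OR v) forces v = True.
Try g = False:
  (a OR g OR NOT v) forces a = True.
  clause (NOT a OR NOT d OR g) is falsified — backtrack.
So g = True.
Set a = False.
Set s = True.
All clauses satisfied.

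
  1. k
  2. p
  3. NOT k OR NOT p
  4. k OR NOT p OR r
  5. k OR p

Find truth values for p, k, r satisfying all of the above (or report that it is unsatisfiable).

Case p = True:
  (k) forces k = True.
  Clause (NOT k OR NOT p) is falsified — contradiction.
Case p = False:
  Clause (p) is falsified — contradiction.
Both cases fail, so the formula is unsatisfiable.

Unsatisfiable — no assignment works.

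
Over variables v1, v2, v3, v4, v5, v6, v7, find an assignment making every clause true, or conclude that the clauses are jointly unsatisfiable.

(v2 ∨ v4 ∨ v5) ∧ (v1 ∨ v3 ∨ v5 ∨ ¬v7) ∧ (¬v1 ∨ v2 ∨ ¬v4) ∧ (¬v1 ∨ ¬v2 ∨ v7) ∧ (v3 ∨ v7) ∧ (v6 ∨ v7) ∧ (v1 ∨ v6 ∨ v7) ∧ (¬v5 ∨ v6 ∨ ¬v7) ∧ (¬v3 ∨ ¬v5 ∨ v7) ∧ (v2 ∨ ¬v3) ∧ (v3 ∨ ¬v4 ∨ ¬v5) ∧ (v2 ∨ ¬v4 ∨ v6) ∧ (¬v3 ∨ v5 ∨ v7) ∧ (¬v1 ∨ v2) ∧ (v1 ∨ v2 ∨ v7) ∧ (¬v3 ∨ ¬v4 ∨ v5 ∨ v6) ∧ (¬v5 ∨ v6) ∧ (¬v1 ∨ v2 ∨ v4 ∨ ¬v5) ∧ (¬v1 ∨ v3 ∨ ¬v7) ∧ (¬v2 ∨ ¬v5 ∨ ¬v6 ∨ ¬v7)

Set v1 = False.
Set v2 = True.
Try v3 = False:
  (v3 ∨ v7) forces v7 = True.
  (v1 ∨ v3 ∨ v5 ∨ ¬v7) forces v5 = True.
  (¬v5 ∨ v6 ∨ ¬v7) forces v6 = True.
  clause (¬v2 ∨ ¬v5 ∨ ¬v6 ∨ ¬v7) is falsified — backtrack.
So v3 = True.
Set v4 = True.
Set v5 = False.
  then (¬v3 ∨ v5 ∨ v7) forces v7 = True.
  then (¬v3 ∨ ¬v4 ∨ v5 ∨ v6) forces v6 = True.
All clauses satisfied.

v1 = False, v2 = True, v3 = True, v4 = True, v5 = False, v6 = True, v7 = True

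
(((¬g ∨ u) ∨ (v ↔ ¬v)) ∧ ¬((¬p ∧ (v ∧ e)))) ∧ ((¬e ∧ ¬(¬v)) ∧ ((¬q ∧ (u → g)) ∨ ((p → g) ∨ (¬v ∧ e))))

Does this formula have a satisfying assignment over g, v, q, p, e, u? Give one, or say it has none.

g: False, v: True, q: True, p: False, e: False, u: True

  ((¬g ∨ u) ∨ (v ↔ ¬v)) ∧ ¬((¬p ∧ (v ∧ e))) = True
    (¬g ∨ u) ∨ (v ↔ ¬v) = True
      ¬g ∨ u = True
        ¬g = True
      v ↔ ¬v = False
        ¬v = False
    ¬((¬p ∧ (v ∧ e))) = True
      ¬p ∧ (v ∧ e) = False
        ¬p = True
        v ∧ e = False
  (¬e ∧ ¬(¬v)) ∧ ((¬q ∧ (u → g)) ∨ ((p → g) ∨ (¬v ∧ e))) = True
    ¬e ∧ ¬(¬v) = True
      ¬e = True
      ¬(¬v) = True
        ¬v = False
    (¬q ∧ (u → g)) ∨ ((p → g) ∨ (¬v ∧ e)) = True
      ¬q ∧ (u → g) = False
        ¬q = False
        u → g = False
      (p → g) ∨ (¬v ∧ e) = True
        p → g = True
        ¬v ∧ e = False
          ¬v = False
Both conjuncts True, so the formula holds.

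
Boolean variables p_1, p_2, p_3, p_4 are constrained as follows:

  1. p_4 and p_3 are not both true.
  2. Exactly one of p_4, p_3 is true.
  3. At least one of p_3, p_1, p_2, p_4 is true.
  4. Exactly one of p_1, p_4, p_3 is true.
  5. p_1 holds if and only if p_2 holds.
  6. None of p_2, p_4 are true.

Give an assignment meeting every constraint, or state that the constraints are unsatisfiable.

p_1 = False, p_2 = False, p_3 = True, p_4 = False

  (1) p_4=F, p_3=T — not both ✓
  (2) {p_4, p_3}: 1 true — exactly one ✓
  (3) {p_3, p_1, p_2, p_4}: 1 true — at least one ✓
  (4) {p_1, p_4, p_3}: 1 true — exactly one ✓
  (5) p_1=F, p_2=F — same ✓
  (6) {p_2, p_4}: 0 true — none ✓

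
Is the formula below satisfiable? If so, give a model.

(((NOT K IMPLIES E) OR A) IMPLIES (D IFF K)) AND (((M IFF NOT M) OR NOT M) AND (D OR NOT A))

D: True, A: False, M: False, E: False, K: False

  ((NOT K IMPLIES E) OR A) IMPLIES (D IFF K) = True
    (NOT K IMPLIES E) OR A = False
      NOT K IMPLIES E = False
        NOT K = True
    D IFF K = False
  ((M IFF NOT M) OR NOT M) AND (D OR NOT A) = True
    (M IFF NOT M) OR NOT M = True
      M IFF NOT M = False
        NOT M = True
      NOT M = True
    D OR NOT A = True
      NOT A = True
Both conjuncts True, so the formula holds.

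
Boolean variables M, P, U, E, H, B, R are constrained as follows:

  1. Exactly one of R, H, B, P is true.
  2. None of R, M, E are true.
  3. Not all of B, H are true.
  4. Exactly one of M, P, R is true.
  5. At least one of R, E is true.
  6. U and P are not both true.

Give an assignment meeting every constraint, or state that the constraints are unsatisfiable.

Case E = True:
  Constraint (2) is violated (E=T) — contradiction.
Case E = False:
  (2) forces R = False.
  Constraint (5) is violated (R=F, E=F) — contradiction.
Both cases fail — unsatisfiable.

The formula is unsatisfiable.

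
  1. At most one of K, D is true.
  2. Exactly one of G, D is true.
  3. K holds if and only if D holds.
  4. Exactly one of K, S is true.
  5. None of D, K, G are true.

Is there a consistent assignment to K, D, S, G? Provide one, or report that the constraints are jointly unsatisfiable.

UNSATISFIABLE

Case D = True:
  Constraint (5) is violated (D=T) — contradiction.
Case D = False:
  (2) with D=F forces G = True.
  Constraint (5) is violated (G=T) — contradiction.
Both cases fail — unsatisfiable.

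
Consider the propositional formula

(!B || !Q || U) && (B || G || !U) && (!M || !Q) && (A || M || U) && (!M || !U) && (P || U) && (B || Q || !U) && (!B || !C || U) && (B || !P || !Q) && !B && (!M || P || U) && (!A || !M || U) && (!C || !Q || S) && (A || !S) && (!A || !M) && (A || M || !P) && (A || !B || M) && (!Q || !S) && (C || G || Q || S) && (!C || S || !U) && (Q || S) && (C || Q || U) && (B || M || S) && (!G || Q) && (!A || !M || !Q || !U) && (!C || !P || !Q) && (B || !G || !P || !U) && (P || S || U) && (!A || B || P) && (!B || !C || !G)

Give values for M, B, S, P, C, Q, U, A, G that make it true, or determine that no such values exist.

Unit clause (!B) forces B = False.
Set M = False.
  then (B || M || S) forces S = True.
  then (A || !S) forces A = True.
  then (!Q || !S) forces Q = False.
  then (!G || Q) forces G = False.
  then (!A || B || P) forces P = True.
  then (B || G || !U) forces U = False.
  then (C || Q || U) forces C = True.
All clauses satisfied.

M = False; B = False; S = True; P = True; C = True; Q = False; U = False; A = True; G = False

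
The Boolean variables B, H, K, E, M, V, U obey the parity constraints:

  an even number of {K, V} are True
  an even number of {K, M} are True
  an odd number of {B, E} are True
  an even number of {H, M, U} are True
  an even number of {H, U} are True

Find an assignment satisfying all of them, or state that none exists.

B = False, H = False, K = False, E = True, M = False, V = False, U = False

{K, V}: 0 true → even ✓
{K, M}: 0 true → even ✓
{B, E}: 1 true → odd ✓
{H, M, U}: 0 true → even ✓
{H, U}: 0 true → even ✓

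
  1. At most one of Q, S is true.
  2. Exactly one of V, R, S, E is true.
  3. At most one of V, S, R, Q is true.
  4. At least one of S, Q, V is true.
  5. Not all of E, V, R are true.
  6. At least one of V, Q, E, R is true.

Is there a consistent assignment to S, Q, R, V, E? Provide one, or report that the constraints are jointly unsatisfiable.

S = False; Q = True; R = False; V = False; E = True

  (1) {Q, S}: 1 true — at most one ✓
  (2) {V, R, S, E}: 1 true — exactly one ✓
  (3) {V, S, R, Q}: 1 true — at most one ✓
  (4) {S, Q, V}: 1 true — at least one ✓
  (5) {E, V, R}: 1/3 true — not all ✓
  (6) {V, Q, E, R}: 2 true — at least one ✓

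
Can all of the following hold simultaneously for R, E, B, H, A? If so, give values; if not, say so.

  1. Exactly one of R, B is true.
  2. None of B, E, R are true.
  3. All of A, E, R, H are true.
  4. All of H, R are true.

Case R = True:
  Constraint (2) is violated (R=T) — contradiction.
Case R = False:
  Constraint (3) is violated (R=F) — contradiction.
Both cases fail — unsatisfiable.

UNSATISFIABLE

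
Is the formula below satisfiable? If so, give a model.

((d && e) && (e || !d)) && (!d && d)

UNSATISFIABLE

Case d = True: the conjunct !d is False.
Case d = False: the conjunct d is False.
Both cases fail — unsatisfiable.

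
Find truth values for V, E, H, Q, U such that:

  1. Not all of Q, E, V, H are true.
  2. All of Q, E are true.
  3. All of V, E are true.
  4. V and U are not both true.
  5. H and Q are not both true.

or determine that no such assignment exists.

V = True, E = True, H = False, Q = True, U = False

  (1) {Q, E, V, H}: 3/4 true — not all ✓
  (2) {Q, E}: all 2 true ✓
  (3) {V, E}: all 2 true ✓
  (4) V=T, U=F — not both ✓
  (5) H=F, Q=T — not both ✓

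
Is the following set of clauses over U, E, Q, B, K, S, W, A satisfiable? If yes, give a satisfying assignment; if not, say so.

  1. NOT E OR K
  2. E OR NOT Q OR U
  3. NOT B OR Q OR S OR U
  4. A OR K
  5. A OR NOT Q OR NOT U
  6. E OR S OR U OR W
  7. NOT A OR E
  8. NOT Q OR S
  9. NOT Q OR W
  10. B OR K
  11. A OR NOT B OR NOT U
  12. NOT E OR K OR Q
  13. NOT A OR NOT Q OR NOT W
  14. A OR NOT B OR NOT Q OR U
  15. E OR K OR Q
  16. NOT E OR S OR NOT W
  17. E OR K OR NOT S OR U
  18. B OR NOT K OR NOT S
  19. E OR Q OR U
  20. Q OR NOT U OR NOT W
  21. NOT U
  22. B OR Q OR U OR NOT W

Unit clause (NOT U) forces U = False.
Try E = False:
  (E OR NOT Q OR U) forces Q = False.
  clause (E OR Q OR U) is falsified — backtrack.
So E = True.
  then (NOT E OR K) forces K = True.
Set Q = False.
Set B = False.
  then (B OR NOT K OR NOT S) forces S = False.
  then (B OR Q OR U OR NOT W) forces W = False.
Set A = False.
All clauses satisfied.

U = False; E = True; Q = False; B = False; K = True; S = False; W = False; A = False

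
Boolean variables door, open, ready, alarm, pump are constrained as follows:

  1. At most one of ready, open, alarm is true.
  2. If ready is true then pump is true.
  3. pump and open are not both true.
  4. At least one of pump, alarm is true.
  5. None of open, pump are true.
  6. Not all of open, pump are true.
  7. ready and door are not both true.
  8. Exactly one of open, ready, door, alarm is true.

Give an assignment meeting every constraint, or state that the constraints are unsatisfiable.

door=F; open=F; ready=F; alarm=T; pump=F

  (1) {ready, open, alarm}: 1 true — at most one ✓
  (2) ready=F ⇒ pump: vacuous ✓
  (3) pump=F, open=F — not both ✓
  (4) {pump, alarm}: 1 true — at least one ✓
  (5) {open, pump}: 0 true — none ✓
  (6) {open, pump}: 0/2 true — not all ✓
  (7) ready=F, door=F — not both ✓
  (8) {open, ready, door, alarm}: 1 true — exactly one ✓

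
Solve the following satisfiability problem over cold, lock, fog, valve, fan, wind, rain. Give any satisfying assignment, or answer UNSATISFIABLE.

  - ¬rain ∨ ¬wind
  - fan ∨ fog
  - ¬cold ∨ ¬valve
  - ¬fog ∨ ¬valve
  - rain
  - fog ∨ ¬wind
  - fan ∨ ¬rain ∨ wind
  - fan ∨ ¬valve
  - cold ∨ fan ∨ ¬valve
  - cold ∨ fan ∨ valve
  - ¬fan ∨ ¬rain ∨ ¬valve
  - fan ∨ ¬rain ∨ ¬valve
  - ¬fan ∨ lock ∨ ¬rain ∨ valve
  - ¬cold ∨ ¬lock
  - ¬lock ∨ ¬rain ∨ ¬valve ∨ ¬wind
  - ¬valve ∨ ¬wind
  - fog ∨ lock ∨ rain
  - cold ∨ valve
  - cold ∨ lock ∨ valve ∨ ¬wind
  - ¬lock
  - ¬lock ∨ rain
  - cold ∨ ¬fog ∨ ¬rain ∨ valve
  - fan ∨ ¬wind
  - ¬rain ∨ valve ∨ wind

Unsatisfiable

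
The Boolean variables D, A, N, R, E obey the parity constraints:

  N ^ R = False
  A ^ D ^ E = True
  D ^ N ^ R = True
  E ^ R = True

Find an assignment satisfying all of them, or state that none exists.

D = True, A = True, N = False, R = False, E = True

N ^ R = F ^ F = False ✓
A ^ D ^ E = T ^ T ^ T = True ✓
D ^ N ^ R = T ^ F ^ F = True ✓
E ^ R = T ^ F = True ✓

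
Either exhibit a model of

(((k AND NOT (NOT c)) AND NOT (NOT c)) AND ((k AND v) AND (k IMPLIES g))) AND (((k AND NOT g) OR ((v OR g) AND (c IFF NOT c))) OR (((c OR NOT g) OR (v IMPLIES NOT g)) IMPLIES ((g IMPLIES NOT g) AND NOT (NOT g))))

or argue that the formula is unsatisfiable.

Case c = True: the formula simplifies to (k AND ((k AND v) AND (k IMPLIES g))) AND ((k AND NOT g) OR ((g IMPLIES NOT g) AND NOT (NOT g))).
  g = True: the conjunct (k AND NOT g) OR ((g IMPLIES NOT g) AND NOT (NOT g)) becomes (k AND False) OR (False AND True) = False.
  g = False: simplifies to (k AND ((k AND v) AND NOT k)) AND k.
    k = True: the conjunct NOT k is False.
    k = False: the conjunct k is False.
Case c = False: the conjunct NOT (NOT c) becomes NOT (NOT False) = False.
Both cases fail — unsatisfiable.

No satisfying assignment exists.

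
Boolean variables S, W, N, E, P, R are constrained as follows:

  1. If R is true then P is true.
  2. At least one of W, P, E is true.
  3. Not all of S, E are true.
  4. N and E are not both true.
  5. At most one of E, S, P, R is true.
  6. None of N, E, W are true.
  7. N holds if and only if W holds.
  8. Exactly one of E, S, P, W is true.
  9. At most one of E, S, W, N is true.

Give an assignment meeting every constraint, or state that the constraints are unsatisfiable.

S=F; W=F; N=F; E=F; P=T; R=F

  (1) R=F ⇒ P: vacuous ✓
  (2) {W, P, E}: 1 true — at least one ✓
  (3) {S, E}: 0/2 true — not all ✓
  (4) N=F, E=F — not both ✓
  (5) {E, S, P, R}: 1 true — at most one ✓
  (6) {N, E, W}: 0 true — none ✓
  (7) N=F, W=F — same ✓
  (8) {E, S, P, W}: 1 true — exactly one ✓
  (9) {E, S, W, N}: 0 true — at most one ✓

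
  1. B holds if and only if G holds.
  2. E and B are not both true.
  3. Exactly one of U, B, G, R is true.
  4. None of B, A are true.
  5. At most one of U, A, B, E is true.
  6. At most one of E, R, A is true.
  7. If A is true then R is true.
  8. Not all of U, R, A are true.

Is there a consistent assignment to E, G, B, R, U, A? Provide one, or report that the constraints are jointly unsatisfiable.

E: False, G: False, B: False, R: False, U: True, A: False

  (1) B=F, G=F — same ✓
  (2) E=F, B=F — not both ✓
  (3) {U, B, G, R}: 1 true — exactly one ✓
  (4) {B, A}: 0 true — none ✓
  (5) {U, A, B, E}: 1 true — at most one ✓
  (6) {E, R, A}: 0 true — at most one ✓
  (7) A=F ⇒ R: vacuous ✓
  (8) {U, R, A}: 1/3 true — not all ✓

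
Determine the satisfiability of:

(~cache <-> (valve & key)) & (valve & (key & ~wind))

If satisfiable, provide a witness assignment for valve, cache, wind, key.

valve = True, cache = False, wind = False, key = True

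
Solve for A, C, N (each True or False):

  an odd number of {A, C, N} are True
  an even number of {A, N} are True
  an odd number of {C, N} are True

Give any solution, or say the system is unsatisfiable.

A = False, C = True, N = False

{A, C, N}: 1 true → odd ✓
{A, N}: 0 true → even ✓
{C, N}: 1 true → odd ✓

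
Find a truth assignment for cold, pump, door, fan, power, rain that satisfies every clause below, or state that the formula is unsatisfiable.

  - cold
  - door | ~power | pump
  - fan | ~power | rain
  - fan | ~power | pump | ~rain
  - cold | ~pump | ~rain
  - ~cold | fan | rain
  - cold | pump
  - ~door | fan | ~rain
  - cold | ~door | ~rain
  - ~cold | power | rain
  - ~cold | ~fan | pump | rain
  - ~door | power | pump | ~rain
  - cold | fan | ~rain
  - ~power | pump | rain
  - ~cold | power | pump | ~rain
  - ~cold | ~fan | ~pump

Unit clause (cold) forces cold = True.
Set pump = False.
Try door = False:
  (door | ~power | pump) forces power = False.
  (~cold | power | rain) forces rain = True.
  clause (~cold | power | pump | ~rain) is falsified — backtrack.
So door = True.
Set fan = True.
  then (~cold | ~fan | pump | rain) forces rain = True.
  then (~door | power | pump | ~rain) forces power = True.
All clauses satisfied.

cold = True, pump = False, door = True, fan = True, power = True, rain = True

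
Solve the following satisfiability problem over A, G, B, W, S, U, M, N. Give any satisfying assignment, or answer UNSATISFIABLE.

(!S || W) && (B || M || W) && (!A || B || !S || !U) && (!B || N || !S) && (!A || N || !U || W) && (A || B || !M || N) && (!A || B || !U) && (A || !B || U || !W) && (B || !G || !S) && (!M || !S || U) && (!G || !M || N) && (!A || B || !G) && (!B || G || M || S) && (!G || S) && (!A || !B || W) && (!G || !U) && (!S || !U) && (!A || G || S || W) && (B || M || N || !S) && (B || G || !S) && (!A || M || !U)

A=T; G=F; B=T; W=T; S=F; U=T; M=T; N=F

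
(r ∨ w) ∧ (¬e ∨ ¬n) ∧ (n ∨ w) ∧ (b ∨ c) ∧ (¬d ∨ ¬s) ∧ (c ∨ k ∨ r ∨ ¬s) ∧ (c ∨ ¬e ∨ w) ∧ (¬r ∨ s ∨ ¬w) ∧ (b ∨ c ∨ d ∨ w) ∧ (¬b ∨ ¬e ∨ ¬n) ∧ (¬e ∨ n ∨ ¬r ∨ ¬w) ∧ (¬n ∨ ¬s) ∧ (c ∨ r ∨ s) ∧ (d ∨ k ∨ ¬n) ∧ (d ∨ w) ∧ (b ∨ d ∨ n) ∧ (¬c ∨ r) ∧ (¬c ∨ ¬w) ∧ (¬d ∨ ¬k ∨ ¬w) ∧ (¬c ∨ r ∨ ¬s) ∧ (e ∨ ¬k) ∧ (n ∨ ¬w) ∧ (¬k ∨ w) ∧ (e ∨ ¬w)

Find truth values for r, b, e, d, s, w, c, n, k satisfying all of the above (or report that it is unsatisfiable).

r: True, b: True, e: False, d: True, s: False, w: False, c: False, n: True, k: False

Set r = True.
Set b = True.
Try e = True:
  (¬e ∨ ¬n) forces n = False.
  (n ∨ w) forces w = True.
  clause (¬e ∨ n ∨ ¬r ∨ ¬w) is falsified — backtrack.
So e = False.
  then (e ∨ ¬k) forces k = False.
  then (e ∨ ¬w) forces w = False.
  then (n ∨ w) forces n = True.
  then (¬n ∨ ¬s) forces s = False.
  then (d ∨ k ∨ ¬n) forces d = True.
Set c = False.
All clauses satisfied.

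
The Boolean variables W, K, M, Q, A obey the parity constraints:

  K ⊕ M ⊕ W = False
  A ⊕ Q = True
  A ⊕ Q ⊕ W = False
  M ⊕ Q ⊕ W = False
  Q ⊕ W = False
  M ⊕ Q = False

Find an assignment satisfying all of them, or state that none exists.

Unsatisfiable — no assignment works.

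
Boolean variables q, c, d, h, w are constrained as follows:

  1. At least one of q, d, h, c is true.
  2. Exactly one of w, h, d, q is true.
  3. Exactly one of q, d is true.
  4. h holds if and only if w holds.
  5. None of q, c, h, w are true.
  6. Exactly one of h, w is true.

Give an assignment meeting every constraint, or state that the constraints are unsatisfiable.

Case h = True:
  Constraint (5) is violated (h=T) — contradiction.
Case h = False:
  (4) with h=F forces w = False.
  Constraint (6) is violated (h=F, w=F) — contradiction.
Both cases fail — unsatisfiable.

The formula is unsatisfiable.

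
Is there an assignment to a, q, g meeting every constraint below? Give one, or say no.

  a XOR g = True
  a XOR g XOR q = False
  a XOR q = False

a = True, q = True, g = False

a XOR g = T XOR F = True ✓
a XOR g XOR q = T XOR F XOR T = False ✓
a XOR q = T XOR T = False ✓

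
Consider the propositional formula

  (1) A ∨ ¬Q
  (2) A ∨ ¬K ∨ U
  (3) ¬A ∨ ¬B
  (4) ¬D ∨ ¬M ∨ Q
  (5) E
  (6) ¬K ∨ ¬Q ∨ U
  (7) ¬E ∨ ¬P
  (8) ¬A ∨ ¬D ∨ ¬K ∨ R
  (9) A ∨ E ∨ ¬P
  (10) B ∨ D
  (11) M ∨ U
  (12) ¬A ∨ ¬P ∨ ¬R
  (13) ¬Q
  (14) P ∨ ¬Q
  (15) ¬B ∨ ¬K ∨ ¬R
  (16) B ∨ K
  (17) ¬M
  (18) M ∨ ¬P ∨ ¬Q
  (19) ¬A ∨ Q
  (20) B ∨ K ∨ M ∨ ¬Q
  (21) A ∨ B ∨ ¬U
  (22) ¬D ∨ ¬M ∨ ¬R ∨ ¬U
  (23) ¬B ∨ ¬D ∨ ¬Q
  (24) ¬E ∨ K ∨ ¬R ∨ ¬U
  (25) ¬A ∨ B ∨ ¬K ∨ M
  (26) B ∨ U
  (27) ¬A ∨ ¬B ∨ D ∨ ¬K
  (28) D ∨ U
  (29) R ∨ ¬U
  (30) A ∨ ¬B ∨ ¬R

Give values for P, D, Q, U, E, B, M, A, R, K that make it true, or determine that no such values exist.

Case Q = True:
  Clause (¬Q) is falsified — contradiction.
Case Q = False:
  (E) forces E = True.
  (¬E ∨ ¬P) forces P = False.
  (¬M) forces M = False.
  (M ∨ U) forces U = True.
  (¬A ∨ Q) forces A = False.
  (A ∨ B ∨ ¬U) forces B = True.
  (R ∨ ¬U) forces R = True.
  Clause (A ∨ ¬B ∨ ¬R) is falsified — contradiction.
Both cases fail, so the formula is unsatisfiable.

Unsatisfiable — no assignment works.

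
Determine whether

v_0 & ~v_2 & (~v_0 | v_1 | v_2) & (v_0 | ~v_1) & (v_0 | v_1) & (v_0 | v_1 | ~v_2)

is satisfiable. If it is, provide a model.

Unit clause (v_0) forces v_0 = True.
Unit clause (~v_2) forces v_2 = False.
In (~v_0 | v_1 | v_2) only v_1 is left, so v_1 = True.
Check each clause:
  (v_0): v_0 holds.
  (~v_2): ~v_2 holds.
  (~v_0 | v_1 | v_2): v_1 holds.
  (v_0 | ~v_1): v_0 holds.
  (v_0 | v_1): v_0 holds.
  (v_0 | v_1 | ~v_2): v_0 holds.
All clauses satisfied.

v_0 = True; v_1 = True; v_2 = False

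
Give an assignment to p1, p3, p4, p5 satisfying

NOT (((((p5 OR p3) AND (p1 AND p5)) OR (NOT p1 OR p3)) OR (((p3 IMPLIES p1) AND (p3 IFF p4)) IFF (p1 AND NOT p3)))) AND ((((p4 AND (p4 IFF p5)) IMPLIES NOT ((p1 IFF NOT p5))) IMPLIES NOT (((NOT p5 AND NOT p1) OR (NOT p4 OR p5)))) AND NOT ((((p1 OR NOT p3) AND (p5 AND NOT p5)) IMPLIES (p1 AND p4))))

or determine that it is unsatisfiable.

Unsatisfiable

The conjunct NOT ((((p1 OR NOT p3) AND (p5 AND NOT p5)) IMPLIES (p1 AND p4))) is unsatisfiable on its own:
  p5 = True: this becomes NOT ((False IMPLIES (p1 AND p4))) = False.
  p5 = False: this becomes NOT ((False IMPLIES (p1 AND p4))) = False.
So the whole conjunction is unsatisfiable.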